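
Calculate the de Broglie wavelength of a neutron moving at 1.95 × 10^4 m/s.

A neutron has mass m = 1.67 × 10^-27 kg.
2.03 × 10^-11 m

Using the de Broglie relation λ = h/(mv):

λ = h/(mv)
λ = (6.626 × 10^-34 J·s) / (1.67 × 10^-27 kg × 1.95 × 10^4 m/s)
λ = 2.03 × 10^-11 m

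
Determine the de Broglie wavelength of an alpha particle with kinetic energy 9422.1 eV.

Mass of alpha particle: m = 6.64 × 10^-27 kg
1.48 × 10^-13 m

Using λ = h/√(2mKE):

First convert KE to Joules: KE = 9422.1 eV = 1.510 × 10^-15 J

λ = h/√(2mKE)
λ = (6.626 × 10^-34 J·s) / √(2 × 6.64 × 10^-27 kg × 1.510 × 10^-15 J)
λ = 1.48 × 10^-13 m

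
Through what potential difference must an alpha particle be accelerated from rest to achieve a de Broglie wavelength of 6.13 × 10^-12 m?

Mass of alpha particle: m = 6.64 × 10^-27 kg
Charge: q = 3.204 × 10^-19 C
2.75 V

From λ = h/√(2mqV), we solve for V:

λ² = h²/(2mqV)
V = h²/(2mqλ²)
V = (6.626 × 10^-34 J·s)² / (2 × 6.64 × 10^-27 kg × 3.204 × 10^-19 C × (6.13 × 10^-12 m)²)
V = 2.75 V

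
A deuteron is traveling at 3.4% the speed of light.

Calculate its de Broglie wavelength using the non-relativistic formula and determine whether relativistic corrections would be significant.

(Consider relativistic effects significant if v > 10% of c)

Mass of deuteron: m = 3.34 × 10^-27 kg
No, relativistic corrections are not needed.

Using the non-relativistic de Broglie formula λ = h/(mv):

v = 3.4% × c = 1.019 × 10^7 m/s

λ = h/(mv)
λ = (6.626 × 10^-34 J·s) / (3.34 × 10^-27 kg × 1.019 × 10^7 m/s)
λ = 1.95 × 10^-14 m

Since v = 3.4% of c < 10% of c, relativistic corrections are NOT significant and this non-relativistic result is a good approximation.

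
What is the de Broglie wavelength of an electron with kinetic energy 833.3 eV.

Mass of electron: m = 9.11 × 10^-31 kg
4.25 × 10^-11 m

Using λ = h/√(2mKE):

First convert KE to Joules: KE = 833.3 eV = 1.335 × 10^-16 J

λ = h/√(2mKE)
λ = (6.626 × 10^-34 J·s) / √(2 × 9.11 × 10^-31 kg × 1.335 × 10^-16 J)
λ = 4.25 × 10^-11 m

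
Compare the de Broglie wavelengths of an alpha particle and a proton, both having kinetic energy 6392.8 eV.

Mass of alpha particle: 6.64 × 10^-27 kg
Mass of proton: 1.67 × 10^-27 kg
The proton has the longer wavelength.

Using λ = h/√(2mKE):

For alpha particle: λ₁ = h/√(2m₁KE) = 1.80 × 10^-13 m
For proton: λ₂ = h/√(2m₂KE) = 3.58 × 10^-13 m

Since λ ∝ 1/√m at constant kinetic energy, the lighter particle has the longer wavelength.

The proton has the longer de Broglie wavelength.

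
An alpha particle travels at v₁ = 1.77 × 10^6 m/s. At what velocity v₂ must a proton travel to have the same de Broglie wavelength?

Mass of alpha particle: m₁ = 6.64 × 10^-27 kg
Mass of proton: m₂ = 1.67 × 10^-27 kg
v₂ = 7.04 × 10^6 m/s

For equal de Broglie wavelengths: λ₁ = λ₂

h/(m₁v₁) = h/(m₂v₂)
m₁v₁ = m₂v₂
v₂ = v₁ · (m₁/m₂)

v₂ = 1.77 × 10^6 m/s × (6.64 × 10^-27 kg / 1.67 × 10^-27 kg)
v₂ = 7.04 × 10^6 m/s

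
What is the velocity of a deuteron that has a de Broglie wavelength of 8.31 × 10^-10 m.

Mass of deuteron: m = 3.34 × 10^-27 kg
2.39 × 10^2 m/s

From the de Broglie relation λ = h/(mv), we solve for v:

v = h/(mλ)
v = (6.626 × 10^-34 J·s) / (3.34 × 10^-27 kg × 8.31 × 10^-10 m)
v = 2.39 × 10^2 m/s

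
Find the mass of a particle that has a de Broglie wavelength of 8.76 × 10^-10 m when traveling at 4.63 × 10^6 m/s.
1.63 × 10^-31 kg

From the de Broglie relation λ = h/(mv), we solve for m:

m = h/(λv)
m = (6.626 × 10^-34 J·s) / (8.76 × 10^-10 m × 4.63 × 10^6 m/s)
m = 1.63 × 10^-31 kg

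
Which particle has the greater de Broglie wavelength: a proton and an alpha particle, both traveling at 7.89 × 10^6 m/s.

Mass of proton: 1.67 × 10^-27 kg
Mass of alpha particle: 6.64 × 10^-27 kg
The proton has the longer wavelength.

Using λ = h/(mv), since both particles have the same velocity, the wavelength depends only on mass.

For proton: λ₁ = h/(m₁v) = 5.03 × 10^-14 m
For alpha particle: λ₂ = h/(m₂v) = 1.26 × 10^-14 m

Since λ ∝ 1/m at constant velocity, the lighter particle has the longer wavelength.

The proton has the longer de Broglie wavelength.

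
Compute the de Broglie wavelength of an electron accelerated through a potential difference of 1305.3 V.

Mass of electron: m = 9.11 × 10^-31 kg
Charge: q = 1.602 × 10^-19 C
3.39 × 10^-11 m

When a particle is accelerated through voltage V, it gains kinetic energy KE = qV.

The de Broglie wavelength is then λ = h/√(2mqV):

λ = h/√(2mqV)
λ = (6.626 × 10^-34 J·s) / √(2 × 9.11 × 10^-31 kg × 1.602 × 10^-19 C × 1305.3 V)
λ = 3.39 × 10^-11 m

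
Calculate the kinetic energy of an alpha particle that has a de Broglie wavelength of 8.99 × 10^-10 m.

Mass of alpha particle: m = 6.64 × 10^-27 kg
4.09 × 10^-23 J (or 2.55 × 10^-4 eV)

From λ = h/√(2mKE), we solve for KE:

λ² = h²/(2mKE)
KE = h²/(2mλ²)
KE = (6.626 × 10^-34 J·s)² / (2 × 6.64 × 10^-27 kg × (8.99 × 10^-10 m)²)
KE = 4.09 × 10^-23 J
KE = 2.55 × 10^-4 eV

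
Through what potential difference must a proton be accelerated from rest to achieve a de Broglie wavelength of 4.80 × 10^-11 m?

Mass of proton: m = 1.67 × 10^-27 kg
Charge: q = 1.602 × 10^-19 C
3.56 × 10^-1 V

From λ = h/√(2mqV), we solve for V:

λ² = h²/(2mqV)
V = h²/(2mqλ²)
V = (6.626 × 10^-34 J·s)² / (2 × 1.67 × 10^-27 kg × 1.602 × 10^-19 C × (4.80 × 10^-11 m)²)
V = 3.56 × 10^-1 V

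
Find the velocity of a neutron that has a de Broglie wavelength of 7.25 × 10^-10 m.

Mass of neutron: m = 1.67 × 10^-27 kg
5.47 × 10^2 m/s

From the de Broglie relation λ = h/(mv), we solve for v:

v = h/(mλ)
v = (6.626 × 10^-34 J·s) / (1.67 × 10^-27 kg × 7.25 × 10^-10 m)
v = 5.47 × 10^2 m/s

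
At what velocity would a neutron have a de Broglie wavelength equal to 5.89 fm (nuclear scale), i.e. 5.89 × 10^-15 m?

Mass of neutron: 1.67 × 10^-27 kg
6.74 × 10^7 m/s

From λ = h/(mv), solve for v:

v = h/(mλ)
v = (6.626 × 10^-34 J·s) / (1.67 × 10^-27 kg × 5.89 × 10^-15 m)
v = 6.74 × 10^7 m/s

Note: This velocity is 22.5% of the speed of light, so relativistic corrections would be needed for a more accurate calculation.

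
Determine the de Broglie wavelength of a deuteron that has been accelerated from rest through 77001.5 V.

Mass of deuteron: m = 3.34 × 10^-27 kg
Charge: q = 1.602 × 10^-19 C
7.30 × 10^-14 m

When a particle is accelerated through voltage V, it gains kinetic energy KE = qV.

The de Broglie wavelength is then λ = h/√(2mqV):

λ = h/√(2mqV)
λ = (6.626 × 10^-34 J·s) / √(2 × 3.34 × 10^-27 kg × 1.602 × 10^-19 C × 77001.5 V)
λ = 7.30 × 10^-14 m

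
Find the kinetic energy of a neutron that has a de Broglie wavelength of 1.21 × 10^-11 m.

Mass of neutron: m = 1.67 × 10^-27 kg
8.98 × 10^-19 J (or 5.60 eV)

From λ = h/√(2mKE), we solve for KE:

λ² = h²/(2mKE)
KE = h²/(2mλ²)
KE = (6.626 × 10^-34 J·s)² / (2 × 1.67 × 10^-27 kg × (1.21 × 10^-11 m)²)
KE = 8.98 × 10^-19 J
KE = 5.60 eV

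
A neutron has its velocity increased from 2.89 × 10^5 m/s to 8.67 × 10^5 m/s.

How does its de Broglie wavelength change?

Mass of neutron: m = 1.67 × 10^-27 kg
The wavelength decreases by a factor of 3.

Using λ = h/(mv):

Initial wavelength: λ₁ = h/(mv₁) = 1.37 × 10^-12 m
Final wavelength: λ₂ = h/(mv₂) = 4.58 × 10^-13 m

Since λ ∝ 1/v, when velocity increases by a factor of 3, the wavelength decreases by a factor of 3.

λ₂/λ₁ = v₁/v₂ = 1/3

The wavelength decreases by a factor of 3.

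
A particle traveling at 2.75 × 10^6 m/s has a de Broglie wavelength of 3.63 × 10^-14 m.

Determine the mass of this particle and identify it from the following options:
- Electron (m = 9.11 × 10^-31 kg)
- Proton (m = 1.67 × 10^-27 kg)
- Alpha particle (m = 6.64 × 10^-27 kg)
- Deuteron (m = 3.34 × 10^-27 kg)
The particle is an alpha particle.

From λ = h/(mv), solve for mass:

m = h/(λv)
m = (6.626 × 10^-34 J·s) / (3.63 × 10^-14 m × 2.75 × 10^6 m/s)
m = 6.64 × 10^-27 kg

Comparing with the listed masses, this is closest to an alpha particle.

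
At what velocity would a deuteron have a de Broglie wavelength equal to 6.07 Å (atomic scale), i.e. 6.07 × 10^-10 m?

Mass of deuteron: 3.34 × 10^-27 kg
3.27 × 10^2 m/s

From λ = h/(mv), solve for v:

v = h/(mλ)
v = (6.626 × 10^-34 J·s) / (3.34 × 10^-27 kg × 6.07 × 10^-10 m)
v = 3.27 × 10^2 m/s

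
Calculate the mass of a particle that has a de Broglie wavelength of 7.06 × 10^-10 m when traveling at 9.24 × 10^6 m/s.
1.02 × 10^-31 kg

From the de Broglie relation λ = h/(mv), we solve for m:

m = h/(λv)
m = (6.626 × 10^-34 J·s) / (7.06 × 10^-10 m × 9.24 × 10^6 m/s)
m = 1.02 × 10^-31 kg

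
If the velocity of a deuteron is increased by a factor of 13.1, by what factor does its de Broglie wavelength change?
The wavelength decreases by a factor of 13.1.

From λ = h/(mv), the wavelength is inversely proportional to velocity:

λ ∝ 1/v

If v → 13.1v, then λ → λ/13.1

When velocity is increased by a factor of 13.1, the wavelength decreases by a factor of 13.1.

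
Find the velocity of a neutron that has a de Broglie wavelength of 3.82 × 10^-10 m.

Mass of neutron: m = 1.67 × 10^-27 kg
1.04 × 10^3 m/s

From the de Broglie relation λ = h/(mv), we solve for v:

v = h/(mλ)
v = (6.626 × 10^-34 J·s) / (1.67 × 10^-27 kg × 3.82 × 10^-10 m)
v = 1.04 × 10^3 m/s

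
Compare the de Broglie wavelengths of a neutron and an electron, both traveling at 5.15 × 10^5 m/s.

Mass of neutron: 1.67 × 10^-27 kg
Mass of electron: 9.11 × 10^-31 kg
The electron has the longer wavelength.

Using λ = h/(mv), since both particles have the same velocity, the wavelength depends only on mass.

For neutron: λ₁ = h/(m₁v) = 7.70 × 10^-13 m
For electron: λ₂ = h/(m₂v) = 1.41 × 10^-9 m

Since λ ∝ 1/m at constant velocity, the lighter particle has the longer wavelength.

The electron has the longer de Broglie wavelength.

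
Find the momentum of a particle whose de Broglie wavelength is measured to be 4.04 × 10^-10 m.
1.64 × 10^-24 kg·m/s

From the de Broglie relation λ = h/p, we solve for p:

p = h/λ
p = (6.626 × 10^-34 J·s) / (4.04 × 10^-10 m)
p = 1.64 × 10^-24 kg·m/s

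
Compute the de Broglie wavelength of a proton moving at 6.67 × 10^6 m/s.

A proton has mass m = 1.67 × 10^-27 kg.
5.95 × 10^-14 m

Using the de Broglie relation λ = h/(mv):

λ = h/(mv)
λ = (6.626 × 10^-34 J·s) / (1.67 × 10^-27 kg × 6.67 × 10^6 m/s)
λ = 5.95 × 10^-14 m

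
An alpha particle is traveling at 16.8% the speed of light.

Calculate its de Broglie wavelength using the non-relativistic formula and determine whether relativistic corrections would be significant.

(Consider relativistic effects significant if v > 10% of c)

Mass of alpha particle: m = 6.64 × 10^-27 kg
Yes, relativistic corrections are needed.

Using the non-relativistic de Broglie formula λ = h/(mv):

v = 16.8% × c = 5.037 × 10^7 m/s

λ = h/(mv)
λ = (6.626 × 10^-34 J·s) / (6.64 × 10^-27 kg × 5.037 × 10^7 m/s)
λ = 1.98 × 10^-15 m

Since v = 16.8% of c > 10% of c, relativistic corrections ARE significant and the actual wavelength would differ from this non-relativistic estimate.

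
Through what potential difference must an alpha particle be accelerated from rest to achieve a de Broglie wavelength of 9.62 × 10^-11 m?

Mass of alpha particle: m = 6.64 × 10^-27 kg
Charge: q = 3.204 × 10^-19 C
1.11 × 10^-2 V

From λ = h/√(2mqV), we solve for V:

λ² = h²/(2mqV)
V = h²/(2mqλ²)
V = (6.626 × 10^-34 J·s)² / (2 × 6.64 × 10^-27 kg × 3.204 × 10^-19 C × (9.62 × 10^-11 m)²)
V = 1.11 × 10^-2 V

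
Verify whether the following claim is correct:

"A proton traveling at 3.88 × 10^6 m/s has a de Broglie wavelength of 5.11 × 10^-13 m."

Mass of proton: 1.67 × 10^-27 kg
False

The claim is incorrect.

Using λ = h/(mv):
λ = (6.626 × 10^-34 J·s) / (1.67 × 10^-27 kg × 3.88 × 10^6 m/s)
λ = 1.02 × 10^-13 m

The actual wavelength differs from the claimed 5.11 × 10^-13 m.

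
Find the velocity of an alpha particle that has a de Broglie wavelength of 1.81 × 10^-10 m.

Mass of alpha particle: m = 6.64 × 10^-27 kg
5.51 × 10^2 m/s

From the de Broglie relation λ = h/(mv), we solve for v:

v = h/(mλ)
v = (6.626 × 10^-34 J·s) / (6.64 × 10^-27 kg × 1.81 × 10^-10 m)
v = 5.51 × 10^2 m/s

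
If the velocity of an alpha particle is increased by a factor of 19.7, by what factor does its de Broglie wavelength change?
The wavelength decreases by a factor of 19.7.

From λ = h/(mv), the wavelength is inversely proportional to velocity:

λ ∝ 1/v

If v → 19.7v, then λ → λ/19.7

When velocity is increased by a factor of 19.7, the wavelength decreases by a factor of 19.7.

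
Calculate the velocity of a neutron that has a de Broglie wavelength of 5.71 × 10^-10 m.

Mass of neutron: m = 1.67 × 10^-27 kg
6.95 × 10^2 m/s

From the de Broglie relation λ = h/(mv), we solve for v:

v = h/(mλ)
v = (6.626 × 10^-34 J·s) / (1.67 × 10^-27 kg × 5.71 × 10^-10 m)
v = 6.95 × 10^2 m/s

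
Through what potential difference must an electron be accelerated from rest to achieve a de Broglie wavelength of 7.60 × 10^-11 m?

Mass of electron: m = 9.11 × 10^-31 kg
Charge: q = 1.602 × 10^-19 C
260 V

From λ = h/√(2mqV), we solve for V:

λ² = h²/(2mqV)
V = h²/(2mqλ²)
V = (6.626 × 10^-34 J·s)² / (2 × 9.11 × 10^-31 kg × 1.602 × 10^-19 C × (7.60 × 10^-11 m)²)
V = 260 V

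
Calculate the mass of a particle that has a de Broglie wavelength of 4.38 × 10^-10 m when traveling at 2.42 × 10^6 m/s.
6.25 × 10^-31 kg

From the de Broglie relation λ = h/(mv), we solve for m:

m = h/(λv)
m = (6.626 × 10^-34 J·s) / (4.38 × 10^-10 m × 2.42 × 10^6 m/s)
m = 6.25 × 10^-31 kg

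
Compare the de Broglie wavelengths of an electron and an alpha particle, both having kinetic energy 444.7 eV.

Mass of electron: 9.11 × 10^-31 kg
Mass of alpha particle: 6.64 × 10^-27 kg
The electron has the longer wavelength.

Using λ = h/√(2mKE):

For electron: λ₁ = h/√(2m₁KE) = 5.82 × 10^-11 m
For alpha particle: λ₂ = h/√(2m₂KE) = 6.81 × 10^-13 m

Since λ ∝ 1/√m at constant kinetic energy, the lighter particle has the longer wavelength.

The electron has the longer de Broglie wavelength.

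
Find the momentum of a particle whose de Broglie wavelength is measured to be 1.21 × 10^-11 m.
5.48 × 10^-23 kg·m/s

From the de Broglie relation λ = h/p, we solve for p:

p = h/λ
p = (6.626 × 10^-34 J·s) / (1.21 × 10^-11 m)
p = 5.48 × 10^-23 kg·m/s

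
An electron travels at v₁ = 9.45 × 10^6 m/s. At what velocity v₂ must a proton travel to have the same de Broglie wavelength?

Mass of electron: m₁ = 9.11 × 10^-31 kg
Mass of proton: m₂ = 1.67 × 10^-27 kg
v₂ = 5.16 × 10^3 m/s

For equal de Broglie wavelengths: λ₁ = λ₂

h/(m₁v₁) = h/(m₂v₂)
m₁v₁ = m₂v₂
v₂ = v₁ · (m₁/m₂)

v₂ = 9.45 × 10^6 m/s × (9.11 × 10^-31 kg / 1.67 × 10^-27 kg)
v₂ = 5.16 × 10^3 m/s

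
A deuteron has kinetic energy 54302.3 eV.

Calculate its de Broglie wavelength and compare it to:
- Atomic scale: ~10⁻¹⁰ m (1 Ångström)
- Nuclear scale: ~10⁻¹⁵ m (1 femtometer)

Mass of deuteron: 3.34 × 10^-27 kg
λ = 8.69 × 10^-14 m, which is between nuclear and atomic scales.

Using λ = h/√(2mKE):

KE = 54302.3 eV = 8.700 × 10^-15 J

λ = h/√(2mKE)
λ = (6.626 × 10^-34 J·s) / √(2 × 3.34 × 10^-27 kg × 8.700 × 10^-15 J)
λ = 8.69 × 10^-14 m

Comparison:
- Atomic scale (10⁻¹⁰ m): λ is 0.00087× this size
- Nuclear scale (10⁻¹⁵ m): λ is 87× this size

The wavelength is between nuclear and atomic scales.

This wavelength is appropriate for probing atomic structure but too large for nuclear physics experiments.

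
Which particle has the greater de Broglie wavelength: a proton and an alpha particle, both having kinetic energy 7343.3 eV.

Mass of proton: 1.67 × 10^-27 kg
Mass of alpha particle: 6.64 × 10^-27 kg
The proton has the longer wavelength.

Using λ = h/√(2mKE):

For proton: λ₁ = h/√(2m₁KE) = 3.34 × 10^-13 m
For alpha particle: λ₂ = h/√(2m₂KE) = 1.68 × 10^-13 m

Since λ ∝ 1/√m at constant kinetic energy, the lighter particle has the longer wavelength.

The proton has the longer de Broglie wavelength.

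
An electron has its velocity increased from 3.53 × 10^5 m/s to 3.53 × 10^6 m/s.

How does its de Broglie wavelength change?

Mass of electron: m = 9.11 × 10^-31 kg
The wavelength decreases by a factor of 10.

Using λ = h/(mv):

Initial wavelength: λ₁ = h/(mv₁) = 2.06 × 10^-9 m
Final wavelength: λ₂ = h/(mv₂) = 2.06 × 10^-10 m

Since λ ∝ 1/v, when velocity increases by a factor of 10, the wavelength decreases by a factor of 10.

λ₂/λ₁ = v₁/v₂ = 1/10

The wavelength decreases by a factor of 10.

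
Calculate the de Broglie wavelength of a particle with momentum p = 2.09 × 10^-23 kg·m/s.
3.17 × 10^-11 m

Using the de Broglie relation λ = h/p:

λ = h/p
λ = (6.626 × 10^-34 J·s) / (2.09 × 10^-23 kg·m/s)
λ = 3.17 × 10^-11 m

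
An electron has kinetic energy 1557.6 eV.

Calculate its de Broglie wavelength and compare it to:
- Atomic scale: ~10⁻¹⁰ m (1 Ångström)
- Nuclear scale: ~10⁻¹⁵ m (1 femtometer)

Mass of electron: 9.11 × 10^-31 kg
λ = 3.11 × 10^-11 m, which is between nuclear and atomic scales.

Using λ = h/√(2mKE):

KE = 1557.6 eV = 2.496 × 10^-16 J

λ = h/√(2mKE)
λ = (6.626 × 10^-34 J·s) / √(2 × 9.11 × 10^-31 kg × 2.496 × 10^-16 J)
λ = 3.11 × 10^-11 m

Comparison:
- Atomic scale (10⁻¹⁰ m): λ is 0.31× this size
- Nuclear scale (10⁻¹⁵ m): λ is 3.1e+04× this size

The wavelength is between nuclear and atomic scales.

This wavelength is appropriate for probing atomic structure but too large for nuclear physics experiments.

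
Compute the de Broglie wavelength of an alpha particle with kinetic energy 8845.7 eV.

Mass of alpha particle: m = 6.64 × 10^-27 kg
1.53 × 10^-13 m

Using λ = h/√(2mKE):

First convert KE to Joules: KE = 8845.7 eV = 1.417 × 10^-15 J

λ = h/√(2mKE)
λ = (6.626 × 10^-34 J·s) / √(2 × 6.64 × 10^-27 kg × 1.417 × 10^-15 J)
λ = 1.53 × 10^-13 m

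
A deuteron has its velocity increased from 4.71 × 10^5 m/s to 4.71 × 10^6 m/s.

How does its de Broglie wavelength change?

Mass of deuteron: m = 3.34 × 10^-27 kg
The wavelength decreases by a factor of 10.

Using λ = h/(mv):

Initial wavelength: λ₁ = h/(mv₁) = 4.21 × 10^-13 m
Final wavelength: λ₂ = h/(mv₂) = 4.21 × 10^-14 m

Since λ ∝ 1/v, when velocity increases by a factor of 10, the wavelength decreases by a factor of 10.

λ₂/λ₁ = v₁/v₂ = 1/10

The wavelength decreases by a factor of 10.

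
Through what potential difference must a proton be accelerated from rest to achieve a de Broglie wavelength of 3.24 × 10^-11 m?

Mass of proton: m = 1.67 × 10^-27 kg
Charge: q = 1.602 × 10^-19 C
7.82 × 10^-1 V

From λ = h/√(2mqV), we solve for V:

λ² = h²/(2mqV)
V = h²/(2mqλ²)
V = (6.626 × 10^-34 J·s)² / (2 × 1.67 × 10^-27 kg × 1.602 × 10^-19 C × (3.24 × 10^-11 m)²)
V = 7.82 × 10^-1 V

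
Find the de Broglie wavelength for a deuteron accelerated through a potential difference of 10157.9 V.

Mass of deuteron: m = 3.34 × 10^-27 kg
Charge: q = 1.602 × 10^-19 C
2.01 × 10^-13 m

When a particle is accelerated through voltage V, it gains kinetic energy KE = qV.

The de Broglie wavelength is then λ = h/√(2mqV):

λ = h/√(2mqV)
λ = (6.626 × 10^-34 J·s) / √(2 × 3.34 × 10^-27 kg × 1.602 × 10^-19 C × 10157.9 V)
λ = 2.01 × 10^-13 m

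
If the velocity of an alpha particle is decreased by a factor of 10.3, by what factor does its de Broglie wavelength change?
The wavelength increases by a factor of 10.3.

From λ = h/(mv), the wavelength is inversely proportional to velocity:

λ ∝ 1/v

If v → v/10.3, then λ → 10.3λ

When velocity is decreased by a factor of 10.3, the wavelength increases by a factor of 10.3.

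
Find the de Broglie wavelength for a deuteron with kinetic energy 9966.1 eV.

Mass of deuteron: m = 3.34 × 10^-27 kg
2.03 × 10^-13 m

Using λ = h/√(2mKE):

First convert KE to Joules: KE = 9966.1 eV = 1.597 × 10^-15 J

λ = h/√(2mKE)
λ = (6.626 × 10^-34 J·s) / √(2 × 3.34 × 10^-27 kg × 1.597 × 10^-15 J)
λ = 2.03 × 10^-13 m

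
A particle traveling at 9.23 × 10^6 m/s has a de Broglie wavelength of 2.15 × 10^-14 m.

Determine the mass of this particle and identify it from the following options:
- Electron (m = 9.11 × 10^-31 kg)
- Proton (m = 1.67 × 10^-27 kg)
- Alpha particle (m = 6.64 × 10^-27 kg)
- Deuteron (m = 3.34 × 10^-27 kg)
The particle is a deuteron.

From λ = h/(mv), solve for mass:

m = h/(λv)
m = (6.626 × 10^-34 J·s) / (2.15 × 10^-14 m × 9.23 × 10^6 m/s)
m = 3.34 × 10^-27 kg

Comparing with the listed masses, this is closest to a deuteron.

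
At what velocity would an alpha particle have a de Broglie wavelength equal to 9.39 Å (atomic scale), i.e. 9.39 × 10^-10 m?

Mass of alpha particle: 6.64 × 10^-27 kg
1.06 × 10^2 m/s

From λ = h/(mv), solve for v:

v = h/(mλ)
v = (6.626 × 10^-34 J·s) / (6.64 × 10^-27 kg × 9.39 × 10^-10 m)
v = 1.06 × 10^2 m/s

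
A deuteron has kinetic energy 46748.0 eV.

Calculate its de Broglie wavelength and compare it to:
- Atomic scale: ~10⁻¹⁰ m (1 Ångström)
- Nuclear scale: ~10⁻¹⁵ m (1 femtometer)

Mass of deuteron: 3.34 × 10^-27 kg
λ = 9.37 × 10^-14 m, which is between nuclear and atomic scales.

Using λ = h/√(2mKE):

KE = 46748.0 eV = 7.490 × 10^-15 J

λ = h/√(2mKE)
λ = (6.626 × 10^-34 J·s) / √(2 × 3.34 × 10^-27 kg × 7.490 × 10^-15 J)
λ = 9.37 × 10^-14 m

Comparison:
- Atomic scale (10⁻¹⁰ m): λ is 0.00094× this size
- Nuclear scale (10⁻¹⁵ m): λ is 94× this size

The wavelength is between nuclear and atomic scales.

This wavelength is appropriate for probing atomic structure but too large for nuclear physics experiments.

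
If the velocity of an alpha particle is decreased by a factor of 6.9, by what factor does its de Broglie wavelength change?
The wavelength increases by a factor of 6.9.

From λ = h/(mv), the wavelength is inversely proportional to velocity:

λ ∝ 1/v

If v → v/6.9, then λ → 6.9λ

When velocity is decreased by a factor of 6.9, the wavelength increases by a factor of 6.9.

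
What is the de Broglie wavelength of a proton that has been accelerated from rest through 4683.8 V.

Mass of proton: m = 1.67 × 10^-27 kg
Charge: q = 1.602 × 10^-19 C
4.19 × 10^-13 m

When a particle is accelerated through voltage V, it gains kinetic energy KE = qV.

The de Broglie wavelength is then λ = h/√(2mqV):

λ = h/√(2mqV)
λ = (6.626 × 10^-34 J·s) / √(2 × 1.67 × 10^-27 kg × 1.602 × 10^-19 C × 4683.8 V)
λ = 4.19 × 10^-13 m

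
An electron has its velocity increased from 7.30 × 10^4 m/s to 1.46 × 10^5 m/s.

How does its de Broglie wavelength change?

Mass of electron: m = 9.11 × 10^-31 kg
The wavelength decreases by a factor of 2.

Using λ = h/(mv):

Initial wavelength: λ₁ = h/(mv₁) = 9.96 × 10^-9 m
Final wavelength: λ₂ = h/(mv₂) = 4.98 × 10^-9 m

Since λ ∝ 1/v, when velocity increases by a factor of 2, the wavelength decreases by a factor of 2.

λ₂/λ₁ = v₁/v₂ = 1/2

The wavelength decreases by a factor of 2.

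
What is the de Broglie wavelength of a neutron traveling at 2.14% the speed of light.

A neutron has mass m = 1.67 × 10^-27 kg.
6.18 × 10^-14 m

Using the de Broglie relation λ = h/(mv):

v = 2.14% × c = 6.416 × 10^6 m/s

λ = h/(mv)
λ = (6.626 × 10^-34 J·s) / (1.67 × 10^-27 kg × 6.416 × 10^6 m/s)
λ = 6.18 × 10^-14 m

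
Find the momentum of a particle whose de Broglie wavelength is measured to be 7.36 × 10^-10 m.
9.00 × 10^-25 kg·m/s

From the de Broglie relation λ = h/p, we solve for p:

p = h/λ
p = (6.626 × 10^-34 J·s) / (7.36 × 10^-10 m)
p = 9.00 × 10^-25 kg·m/s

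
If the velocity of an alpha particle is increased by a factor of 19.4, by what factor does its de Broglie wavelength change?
The wavelength decreases by a factor of 19.4.

From λ = h/(mv), the wavelength is inversely proportional to velocity:

λ ∝ 1/v

If v → 19.4v, then λ → λ/19.4

When velocity is increased by a factor of 19.4, the wavelength decreases by a factor of 19.4.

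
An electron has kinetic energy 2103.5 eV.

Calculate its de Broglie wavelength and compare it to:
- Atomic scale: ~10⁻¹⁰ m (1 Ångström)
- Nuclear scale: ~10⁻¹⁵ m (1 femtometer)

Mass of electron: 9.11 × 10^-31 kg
λ = 2.67 × 10^-11 m, which is between nuclear and atomic scales.

Using λ = h/√(2mKE):

KE = 2103.5 eV = 3.370 × 10^-16 J

λ = h/√(2mKE)
λ = (6.626 × 10^-34 J·s) / √(2 × 9.11 × 10^-31 kg × 3.370 × 10^-16 J)
λ = 2.67 × 10^-11 m

Comparison:
- Atomic scale (10⁻¹⁰ m): λ is 0.27× this size
- Nuclear scale (10⁻¹⁵ m): λ is 2.7e+04× this size

The wavelength is between nuclear and atomic scales.

This wavelength is appropriate for probing atomic structure but too large for nuclear physics experiments.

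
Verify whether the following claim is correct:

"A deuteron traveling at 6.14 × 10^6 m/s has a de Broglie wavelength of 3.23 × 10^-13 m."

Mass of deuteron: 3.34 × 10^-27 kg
False

The claim is incorrect.

Using λ = h/(mv):
λ = (6.626 × 10^-34 J·s) / (3.34 × 10^-27 kg × 6.14 × 10^6 m/s)
λ = 3.23 × 10^-14 m

The actual wavelength differs from the claimed 3.23 × 10^-13 m.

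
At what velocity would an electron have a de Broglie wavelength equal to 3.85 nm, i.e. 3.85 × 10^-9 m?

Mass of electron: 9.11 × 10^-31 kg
1.89 × 10^5 m/s

From λ = h/(mv), solve for v:

v = h/(mλ)
v = (6.626 × 10^-34 J·s) / (9.11 × 10^-31 kg × 3.85 × 10^-9 m)
v = 1.89 × 10^5 m/s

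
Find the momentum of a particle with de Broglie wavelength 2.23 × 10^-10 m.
2.97 × 10^-24 kg·m/s

From the de Broglie relation λ = h/p, we solve for p:

p = h/λ
p = (6.626 × 10^-34 J·s) / (2.23 × 10^-10 m)
p = 2.97 × 10^-24 kg·m/s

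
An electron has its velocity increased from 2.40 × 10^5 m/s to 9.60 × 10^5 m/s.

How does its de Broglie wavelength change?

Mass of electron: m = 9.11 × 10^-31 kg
The wavelength decreases by a factor of 4.

Using λ = h/(mv):

Initial wavelength: λ₁ = h/(mv₁) = 3.03 × 10^-9 m
Final wavelength: λ₂ = h/(mv₂) = 7.58 × 10^-10 m

Since λ ∝ 1/v, when velocity increases by a factor of 4, the wavelength decreases by a factor of 4.

λ₂/λ₁ = v₁/v₂ = 1/4

The wavelength decreases by a factor of 4.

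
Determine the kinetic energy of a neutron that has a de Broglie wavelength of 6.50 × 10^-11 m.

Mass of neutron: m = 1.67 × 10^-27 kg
3.11 × 10^-20 J (or 0.194 eV)

From λ = h/√(2mKE), we solve for KE:

λ² = h²/(2mKE)
KE = h²/(2mλ²)
KE = (6.626 × 10^-34 J·s)² / (2 × 1.67 × 10^-27 kg × (6.50 × 10^-11 m)²)
KE = 3.11 × 10^-20 J
KE = 0.194 eV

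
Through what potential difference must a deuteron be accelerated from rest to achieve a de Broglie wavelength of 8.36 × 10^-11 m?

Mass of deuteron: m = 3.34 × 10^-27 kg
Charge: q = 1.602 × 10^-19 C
5.87 × 10^-2 V

From λ = h/√(2mqV), we solve for V:

λ² = h²/(2mqV)
V = h²/(2mqλ²)
V = (6.626 × 10^-34 J·s)² / (2 × 3.34 × 10^-27 kg × 1.602 × 10^-19 C × (8.36 × 10^-11 m)²)
V = 5.87 × 10^-2 V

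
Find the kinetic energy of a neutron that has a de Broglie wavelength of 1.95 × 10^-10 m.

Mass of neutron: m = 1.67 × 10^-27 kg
3.46 × 10^-21 J (or 0.0216 eV)

From λ = h/√(2mKE), we solve for KE:

λ² = h²/(2mKE)
KE = h²/(2mλ²)
KE = (6.626 × 10^-34 J·s)² / (2 × 1.67 × 10^-27 kg × (1.95 × 10^-10 m)²)
KE = 3.46 × 10^-21 J
KE = 0.0216 eV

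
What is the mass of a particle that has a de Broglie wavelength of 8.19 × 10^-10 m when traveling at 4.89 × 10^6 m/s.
1.65 × 10^-31 kg

From the de Broglie relation λ = h/(mv), we solve for m:

m = h/(λv)
m = (6.626 × 10^-34 J·s) / (8.19 × 10^-10 m × 4.89 × 10^6 m/s)
m = 1.65 × 10^-31 kg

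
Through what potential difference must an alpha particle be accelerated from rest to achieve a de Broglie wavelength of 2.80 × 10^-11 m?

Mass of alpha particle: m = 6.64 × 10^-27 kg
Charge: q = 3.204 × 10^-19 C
1.32 × 10^-1 V

From λ = h/√(2mqV), we solve for V:

λ² = h²/(2mqV)
V = h²/(2mqλ²)
V = (6.626 × 10^-34 J·s)² / (2 × 6.64 × 10^-27 kg × 3.204 × 10^-19 C × (2.80 × 10^-11 m)²)
V = 1.32 × 10^-1 V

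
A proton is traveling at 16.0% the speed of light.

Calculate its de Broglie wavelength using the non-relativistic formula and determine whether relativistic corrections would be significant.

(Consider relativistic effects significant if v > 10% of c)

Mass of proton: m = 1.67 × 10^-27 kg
Yes, relativistic corrections are needed.

Using the non-relativistic de Broglie formula λ = h/(mv):

v = 16.0% × c = 4.797 × 10^7 m/s

λ = h/(mv)
λ = (6.626 × 10^-34 J·s) / (1.67 × 10^-27 kg × 4.797 × 10^7 m/s)
λ = 8.27 × 10^-15 m

Since v = 16.0% of c > 10% of c, relativistic corrections ARE significant and the actual wavelength would differ from this non-relativistic estimate.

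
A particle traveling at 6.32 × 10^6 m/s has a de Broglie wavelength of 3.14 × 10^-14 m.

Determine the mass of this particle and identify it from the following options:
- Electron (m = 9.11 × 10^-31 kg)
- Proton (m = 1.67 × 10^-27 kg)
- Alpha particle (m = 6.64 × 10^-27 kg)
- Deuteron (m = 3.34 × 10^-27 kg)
The particle is a deuteron.

From λ = h/(mv), solve for mass:

m = h/(λv)
m = (6.626 × 10^-34 J·s) / (3.14 × 10^-14 m × 6.32 × 10^6 m/s)
m = 3.34 × 10^-27 kg

Comparing with the listed masses, this is closest to a deuteron.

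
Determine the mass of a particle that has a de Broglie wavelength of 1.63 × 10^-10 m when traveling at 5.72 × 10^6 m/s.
7.11 × 10^-31 kg

From the de Broglie relation λ = h/(mv), we solve for m:

m = h/(λv)
m = (6.626 × 10^-34 J·s) / (1.63 × 10^-10 m × 5.72 × 10^6 m/s)
m = 7.11 × 10^-31 kg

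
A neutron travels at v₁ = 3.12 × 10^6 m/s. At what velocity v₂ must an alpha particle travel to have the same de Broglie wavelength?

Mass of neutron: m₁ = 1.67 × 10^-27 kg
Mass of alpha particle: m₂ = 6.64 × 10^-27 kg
v₂ = 7.85 × 10^5 m/s

For equal de Broglie wavelengths: λ₁ = λ₂

h/(m₁v₁) = h/(m₂v₂)
m₁v₁ = m₂v₂
v₂ = v₁ · (m₁/m₂)

v₂ = 3.12 × 10^6 m/s × (1.67 × 10^-27 kg / 6.64 × 10^-27 kg)
v₂ = 7.85 × 10^5 m/s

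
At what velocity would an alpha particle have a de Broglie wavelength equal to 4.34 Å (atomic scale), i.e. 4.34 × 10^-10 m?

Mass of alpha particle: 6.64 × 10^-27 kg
2.30 × 10^2 m/s

From λ = h/(mv), solve for v:

v = h/(mλ)
v = (6.626 × 10^-34 J·s) / (6.64 × 10^-27 kg × 4.34 × 10^-10 m)
v = 2.30 × 10^2 m/s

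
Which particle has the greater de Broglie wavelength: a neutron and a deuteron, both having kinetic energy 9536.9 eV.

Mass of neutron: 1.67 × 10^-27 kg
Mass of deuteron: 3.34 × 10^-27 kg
The neutron has the longer wavelength.

Using λ = h/√(2mKE):

For neutron: λ₁ = h/√(2m₁KE) = 2.93 × 10^-13 m
For deuteron: λ₂ = h/√(2m₂KE) = 2.07 × 10^-13 m

Since λ ∝ 1/√m at constant kinetic energy, the lighter particle has the longer wavelength.

The neutron has the longer de Broglie wavelength.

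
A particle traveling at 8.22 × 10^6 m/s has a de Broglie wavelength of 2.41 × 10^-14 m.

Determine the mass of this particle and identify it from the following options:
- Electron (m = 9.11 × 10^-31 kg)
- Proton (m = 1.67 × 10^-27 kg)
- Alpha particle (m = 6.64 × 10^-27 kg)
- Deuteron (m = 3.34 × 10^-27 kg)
The particle is a deuteron.

From λ = h/(mv), solve for mass:

m = h/(λv)
m = (6.626 × 10^-34 J·s) / (2.41 × 10^-14 m × 8.22 × 10^6 m/s)
m = 3.34 × 10^-27 kg

Comparing with the listed masses, this is closest to a deuteron.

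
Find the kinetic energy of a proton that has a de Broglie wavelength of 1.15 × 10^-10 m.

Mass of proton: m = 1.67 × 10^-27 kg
9.94 × 10^-21 J (or 0.0620 eV)

From λ = h/√(2mKE), we solve for KE:

λ² = h²/(2mKE)
KE = h²/(2mλ²)
KE = (6.626 × 10^-34 J·s)² / (2 × 1.67 × 10^-27 kg × (1.15 × 10^-10 m)²)
KE = 9.94 × 10^-21 J
KE = 0.0620 eV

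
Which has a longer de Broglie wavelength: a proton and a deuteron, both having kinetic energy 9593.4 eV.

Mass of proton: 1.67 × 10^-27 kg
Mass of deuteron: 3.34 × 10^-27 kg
The proton has the longer wavelength.

Using λ = h/√(2mKE):

For proton: λ₁ = h/√(2m₁KE) = 2.92 × 10^-13 m
For deuteron: λ₂ = h/√(2m₂KE) = 2.07 × 10^-13 m

Since λ ∝ 1/√m at constant kinetic energy, the lighter particle has the longer wavelength.

The proton has the longer de Broglie wavelength.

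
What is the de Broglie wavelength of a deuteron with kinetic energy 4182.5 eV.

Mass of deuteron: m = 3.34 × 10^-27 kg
3.13 × 10^-13 m

Using λ = h/√(2mKE):

First convert KE to Joules: KE = 4182.5 eV = 6.701 × 10^-16 J

λ = h/√(2mKE)
λ = (6.626 × 10^-34 J·s) / √(2 × 3.34 × 10^-27 kg × 6.701 × 10^-16 J)
λ = 3.13 × 10^-13 m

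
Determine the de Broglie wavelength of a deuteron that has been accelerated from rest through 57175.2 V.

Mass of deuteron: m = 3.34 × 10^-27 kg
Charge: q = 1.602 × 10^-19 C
8.47 × 10^-14 m

When a particle is accelerated through voltage V, it gains kinetic energy KE = qV.

The de Broglie wavelength is then λ = h/√(2mqV):

λ = h/√(2mqV)
λ = (6.626 × 10^-34 J·s) / √(2 × 3.34 × 10^-27 kg × 1.602 × 10^-19 C × 57175.2 V)
λ = 8.47 × 10^-14 m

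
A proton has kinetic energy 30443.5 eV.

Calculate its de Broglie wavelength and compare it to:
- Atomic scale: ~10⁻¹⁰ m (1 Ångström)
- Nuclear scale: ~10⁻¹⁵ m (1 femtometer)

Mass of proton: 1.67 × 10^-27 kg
λ = 1.64 × 10^-13 m, which is between nuclear and atomic scales.

Using λ = h/√(2mKE):

KE = 30443.5 eV = 4.878 × 10^-15 J

λ = h/√(2mKE)
λ = (6.626 × 10^-34 J·s) / √(2 × 1.67 × 10^-27 kg × 4.878 × 10^-15 J)
λ = 1.64 × 10^-13 m

Comparison:
- Atomic scale (10⁻¹⁰ m): λ is 0.0016× this size
- Nuclear scale (10⁻¹⁵ m): λ is 1.6e+02× this size

The wavelength is between nuclear and atomic scales.

This wavelength is appropriate for probing atomic structure but too large for nuclear physics experiments.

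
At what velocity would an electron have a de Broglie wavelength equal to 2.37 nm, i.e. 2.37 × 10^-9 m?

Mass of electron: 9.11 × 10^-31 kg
3.07 × 10^5 m/s

From λ = h/(mv), solve for v:

v = h/(mλ)
v = (6.626 × 10^-34 J·s) / (9.11 × 10^-31 kg × 2.37 × 10^-9 m)
v = 3.07 × 10^5 m/s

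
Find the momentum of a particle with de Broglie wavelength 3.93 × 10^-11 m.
1.69 × 10^-23 kg·m/s

From the de Broglie relation λ = h/p, we solve for p:

p = h/λ
p = (6.626 × 10^-34 J·s) / (3.93 × 10^-11 m)
p = 1.69 × 10^-23 kg·m/s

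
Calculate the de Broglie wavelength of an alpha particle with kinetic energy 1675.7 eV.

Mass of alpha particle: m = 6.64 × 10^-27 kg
3.51 × 10^-13 m

Using λ = h/√(2mKE):

First convert KE to Joules: KE = 1675.7 eV = 2.685 × 10^-16 J

λ = h/√(2mKE)
λ = (6.626 × 10^-34 J·s) / √(2 × 6.64 × 10^-27 kg × 2.685 × 10^-16 J)
λ = 3.51 × 10^-13 m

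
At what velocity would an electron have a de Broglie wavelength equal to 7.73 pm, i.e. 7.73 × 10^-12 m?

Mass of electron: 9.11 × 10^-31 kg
9.41 × 10^7 m/s

From λ = h/(mv), solve for v:

v = h/(mλ)
v = (6.626 × 10^-34 J·s) / (9.11 × 10^-31 kg × 7.73 × 10^-12 m)
v = 9.41 × 10^7 m/s

Note: This velocity is 31.4% of the speed of light, so relativistic corrections would be needed for a more accurate calculation.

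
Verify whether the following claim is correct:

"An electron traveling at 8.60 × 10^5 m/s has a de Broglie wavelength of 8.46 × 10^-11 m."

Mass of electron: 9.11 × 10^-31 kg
False

The claim is incorrect.

Using λ = h/(mv):
λ = (6.626 × 10^-34 J·s) / (9.11 × 10^-31 kg × 8.60 × 10^5 m/s)
λ = 8.46 × 10^-10 m

The actual wavelength differs from the claimed 8.46 × 10^-11 m.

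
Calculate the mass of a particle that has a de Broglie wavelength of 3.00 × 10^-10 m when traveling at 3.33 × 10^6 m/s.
6.63 × 10^-31 kg

From the de Broglie relation λ = h/(mv), we solve for m:

m = h/(λv)
m = (6.626 × 10^-34 J·s) / (3.00 × 10^-10 m × 3.33 × 10^6 m/s)
m = 6.63 × 10^-31 kg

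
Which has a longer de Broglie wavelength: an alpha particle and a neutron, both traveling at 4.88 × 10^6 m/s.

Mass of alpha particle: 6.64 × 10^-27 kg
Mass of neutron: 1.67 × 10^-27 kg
The neutron has the longer wavelength.

Using λ = h/(mv), since both particles have the same velocity, the wavelength depends only on mass.

For alpha particle: λ₁ = h/(m₁v) = 2.04 × 10^-14 m
For neutron: λ₂ = h/(m₂v) = 8.13 × 10^-14 m

Since λ ∝ 1/m at constant velocity, the lighter particle has the longer wavelength.

The neutron has the longer de Broglie wavelength.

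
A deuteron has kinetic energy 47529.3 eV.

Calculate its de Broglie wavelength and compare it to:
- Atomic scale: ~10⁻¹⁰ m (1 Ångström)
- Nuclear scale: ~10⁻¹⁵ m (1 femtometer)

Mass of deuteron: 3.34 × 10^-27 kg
λ = 9.29 × 10^-14 m, which is between nuclear and atomic scales.

Using λ = h/√(2mKE):

KE = 47529.3 eV = 7.615 × 10^-15 J

λ = h/√(2mKE)
λ = (6.626 × 10^-34 J·s) / √(2 × 3.34 × 10^-27 kg × 7.615 × 10^-15 J)
λ = 9.29 × 10^-14 m

Comparison:
- Atomic scale (10⁻¹⁰ m): λ is 0.00093× this size
- Nuclear scale (10⁻¹⁵ m): λ is 93× this size

The wavelength is between nuclear and atomic scales.

This wavelength is appropriate for probing atomic structure but too large for nuclear physics experiments.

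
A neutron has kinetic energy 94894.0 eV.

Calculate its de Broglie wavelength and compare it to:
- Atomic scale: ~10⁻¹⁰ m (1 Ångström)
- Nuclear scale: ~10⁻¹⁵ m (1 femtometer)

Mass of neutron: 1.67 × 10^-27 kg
λ = 9.30 × 10^-14 m, which is between nuclear and atomic scales.

Using λ = h/√(2mKE):

KE = 94894.0 eV = 1.520 × 10^-14 J

λ = h/√(2mKE)
λ = (6.626 × 10^-34 J·s) / √(2 × 1.67 × 10^-27 kg × 1.520 × 10^-14 J)
λ = 9.30 × 10^-14 m

Comparison:
- Atomic scale (10⁻¹⁰ m): λ is 0.00093× this size
- Nuclear scale (10⁻¹⁵ m): λ is 93× this size

The wavelength is between nuclear and atomic scales.

This wavelength is appropriate for probing atomic structure but too large for nuclear physics experiments.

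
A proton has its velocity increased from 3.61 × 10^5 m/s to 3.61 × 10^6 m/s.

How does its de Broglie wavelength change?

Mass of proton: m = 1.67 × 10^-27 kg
The wavelength decreases by a factor of 10.

Using λ = h/(mv):

Initial wavelength: λ₁ = h/(mv₁) = 1.10 × 10^-12 m
Final wavelength: λ₂ = h/(mv₂) = 1.10 × 10^-13 m

Since λ ∝ 1/v, when velocity increases by a factor of 10, the wavelength decreases by a factor of 10.

λ₂/λ₁ = v₁/v₂ = 1/10

The wavelength decreases by a factor of 10.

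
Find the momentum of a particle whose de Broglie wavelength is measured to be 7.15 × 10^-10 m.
9.27 × 10^-25 kg·m/s

From the de Broglie relation λ = h/p, we solve for p:

p = h/λ
p = (6.626 × 10^-34 J·s) / (7.15 × 10^-10 m)
p = 9.27 × 10^-25 kg·m/s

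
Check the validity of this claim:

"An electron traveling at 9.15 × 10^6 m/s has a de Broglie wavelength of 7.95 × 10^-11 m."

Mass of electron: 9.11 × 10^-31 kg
True

The claim is correct.

Using λ = h/(mv):
λ = (6.626 × 10^-34 J·s) / (9.11 × 10^-31 kg × 9.15 × 10^6 m/s)
λ = 7.95 × 10^-11 m

This matches the claimed value.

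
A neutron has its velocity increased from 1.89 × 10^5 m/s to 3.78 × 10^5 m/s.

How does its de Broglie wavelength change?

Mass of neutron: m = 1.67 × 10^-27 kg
The wavelength decreases by a factor of 2.

Using λ = h/(mv):

Initial wavelength: λ₁ = h/(mv₁) = 2.10 × 10^-12 m
Final wavelength: λ₂ = h/(mv₂) = 1.05 × 10^-12 m

Since λ ∝ 1/v, when velocity increases by a factor of 2, the wavelength decreases by a factor of 2.

λ₂/λ₁ = v₁/v₂ = 1/2

The wavelength decreases by a factor of 2.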